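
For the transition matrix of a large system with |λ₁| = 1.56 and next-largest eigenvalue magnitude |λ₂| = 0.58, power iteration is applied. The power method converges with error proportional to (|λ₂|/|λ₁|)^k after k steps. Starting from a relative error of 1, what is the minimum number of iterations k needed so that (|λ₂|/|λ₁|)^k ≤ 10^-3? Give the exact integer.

|λ₂/λ₁| = 0.58/1.56 = 0.37179
Need k ≥ ln(10^-3) / ln(0.37179) = -6.9078 / -0.9894 ≈ 6.982
Smallest integer k satisfying the bound: 7

7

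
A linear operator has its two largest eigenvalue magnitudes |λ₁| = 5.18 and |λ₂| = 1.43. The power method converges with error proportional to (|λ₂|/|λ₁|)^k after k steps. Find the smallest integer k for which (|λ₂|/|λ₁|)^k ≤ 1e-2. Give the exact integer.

4

|λ₂/λ₁| = 1.43/5.18 = 0.27606
Need k ≥ ln(1e-2) / ln(0.27606) = -4.6052 / -1.2871 ≈ 3.578
Smallest integer k satisfying the bound: 4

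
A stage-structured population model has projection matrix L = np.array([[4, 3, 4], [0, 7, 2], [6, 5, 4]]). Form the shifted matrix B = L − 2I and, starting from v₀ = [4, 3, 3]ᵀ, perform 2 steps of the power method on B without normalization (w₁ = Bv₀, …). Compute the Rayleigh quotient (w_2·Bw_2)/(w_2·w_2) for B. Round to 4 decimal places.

B = L − 2I has rows (2, 3, 4); (0, 5, 2); (6, 5, 2)
w1 = Bv₀ = (29, 21, 45)
w2 = Bw1 = (301, 195, 369)
Bw2 = (2663, 1713, 3519)
w2·Bw2 = 2434109; w2·w2 = 264787; μ ≈ 2434109/264787 = 9.1927

μ ≈ 9.1927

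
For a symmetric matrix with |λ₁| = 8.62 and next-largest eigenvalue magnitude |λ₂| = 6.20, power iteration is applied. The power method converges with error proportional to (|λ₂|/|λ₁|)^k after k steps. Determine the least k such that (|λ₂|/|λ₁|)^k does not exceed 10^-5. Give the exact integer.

|λ₂/λ₁| = 6.20/8.62 = 0.71926
Need k ≥ ln(10^-5) / ln(0.71926) = -11.5129 / -0.3295 ≈ 34.937
Smallest integer k satisfying the bound: 35

35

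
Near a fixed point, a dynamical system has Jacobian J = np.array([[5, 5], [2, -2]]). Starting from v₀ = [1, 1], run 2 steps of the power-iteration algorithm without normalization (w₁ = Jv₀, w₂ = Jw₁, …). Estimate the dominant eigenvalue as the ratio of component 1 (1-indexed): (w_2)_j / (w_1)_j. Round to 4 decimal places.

λ ≈ 5.0000

w1 = Jv₀ = (5·1 + 5·1; 2·1 + (-2)·1) = (10, 0)
w2 = Jw1 = (5·10 + 5·0; 2·10 + (-2)·0) = (50, 20)
Ratio at component: 50 / 10 = 5.0000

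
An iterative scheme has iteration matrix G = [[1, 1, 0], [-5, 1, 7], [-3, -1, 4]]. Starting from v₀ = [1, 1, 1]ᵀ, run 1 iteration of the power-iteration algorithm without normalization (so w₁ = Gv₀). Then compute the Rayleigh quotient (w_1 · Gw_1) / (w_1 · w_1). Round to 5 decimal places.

w1 = Gv₀ = (1·1 + 1·1 + 0·1; (-5)·1 + 1·1 + 7·1; (-3)·1 + (-1)·1 + 4·1) = (2, 3, 0)
Gw1 = (5, -7, -9)
w1·Gw1 = 2·5 + 3·(-7) + 0·(-9) = -11; w1·w1 = 2·2 + 3·3 + 0·0 = 13
λ ≈ -11/13 = -0.84615

λ ≈ -0.84615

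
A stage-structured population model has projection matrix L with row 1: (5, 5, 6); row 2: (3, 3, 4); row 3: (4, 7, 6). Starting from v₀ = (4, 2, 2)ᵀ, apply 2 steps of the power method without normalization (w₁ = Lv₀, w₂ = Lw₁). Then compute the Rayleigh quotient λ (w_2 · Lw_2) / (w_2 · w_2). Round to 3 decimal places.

14.251

w1 = Lv₀ = (5·4 + 5·2 + 6·2; 3·4 + 3·2 + 4·2; 4·4 + 7·2 + 6·2) = (42, 26, 42)
w2 = Lw1 = (5·42 + 5·26 + 6·42; 3·42 + 3·26 + 4·42; 4·42 + 7·26 + 6·42) = (592, 372, 602)
Lw2 = (8432, 5300, 8584)
w2·Lw2 = 592·8432 + 372·5300 + 602·8584 = 12130912; w2·w2 = 592·592 + 372·372 + 602·602 = 851252
λ ≈ 12130912/851252 = 14.251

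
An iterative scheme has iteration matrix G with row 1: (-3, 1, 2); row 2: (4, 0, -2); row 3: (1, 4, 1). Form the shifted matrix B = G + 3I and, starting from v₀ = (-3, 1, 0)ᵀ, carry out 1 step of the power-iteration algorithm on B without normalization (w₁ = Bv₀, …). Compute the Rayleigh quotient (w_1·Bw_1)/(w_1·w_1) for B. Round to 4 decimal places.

2.2530

B = G + 3I has rows (0, 1, 2); (4, 3, -2); (1, 4, 4)
w1 = Bv₀ = (1, -9, 1)
Bw1 = (-7, -25, -31)
w1·Bw1 = 187; w1·w1 = 83; μ ≈ 187/83 = 2.2530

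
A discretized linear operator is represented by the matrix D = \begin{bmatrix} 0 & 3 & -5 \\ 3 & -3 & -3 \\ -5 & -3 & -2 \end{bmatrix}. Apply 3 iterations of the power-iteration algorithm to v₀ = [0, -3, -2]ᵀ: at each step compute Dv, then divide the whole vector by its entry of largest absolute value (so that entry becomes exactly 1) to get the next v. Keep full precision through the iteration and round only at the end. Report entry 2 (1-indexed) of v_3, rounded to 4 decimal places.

Dv0 = (1.00000, 15.00000, 13.00000); divide by 15.00000 → v1 = (0.06667, 1.00000, 0.86667)
Dv1 = (-1.33333, -5.40000, -5.06667); divide by -5.40000 → v2 = (0.24691, 1.00000, 0.93827)
Dv2 = (-1.69136, -5.07407, -6.11111); divide by -6.11111 → v3 = (0.27677, 0.83030, 1.00000)
Requested entry of v3: 411/495 = 0.8303

0.8303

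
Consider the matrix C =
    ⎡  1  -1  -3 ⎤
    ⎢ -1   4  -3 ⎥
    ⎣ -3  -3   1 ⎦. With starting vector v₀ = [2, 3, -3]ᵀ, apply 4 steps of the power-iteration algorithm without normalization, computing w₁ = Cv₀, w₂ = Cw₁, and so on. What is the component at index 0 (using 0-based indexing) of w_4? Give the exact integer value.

w1 = Cv₀ = (1·2 + (-1)·3 + (-3)·(-3); (-1)·2 + 4·3 + (-3)·(-3); (-3)·2 + (-3)·3 + 1·(-3)) = (8, 19, -18)
w2 = Cw1 = (1·8 + (-1)·19 + (-3)·(-18); (-1)·8 + 4·19 + (-3)·(-18); (-3)·8 + (-3)·19 + 1·(-18)) = (43, 122, -99)
w3 = Cw2 = (218, 742, -594)
w4 = Cw3 = (1258, 4532, -3474)
The requested component of w4 is 1258.

1258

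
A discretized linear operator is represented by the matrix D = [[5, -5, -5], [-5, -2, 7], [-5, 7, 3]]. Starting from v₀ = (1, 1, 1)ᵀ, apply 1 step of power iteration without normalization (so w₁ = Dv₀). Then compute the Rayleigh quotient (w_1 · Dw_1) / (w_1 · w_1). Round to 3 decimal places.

w1 = Dv₀ = (5·1 + (-5)·1 + (-5)·1; (-5)·1 + (-2)·1 + 7·1; (-5)·1 + 7·1 + 3·1) = (-5, 0, 5)
Dw1 = (-50, 60, 40)
w1·Dw1 = (-5)·(-50) + 0·60 + 5·40 = 450; w1·w1 = (-5)·(-5) + 0·0 + 5·5 = 50
λ ≈ 450/50 = 9.000

9.000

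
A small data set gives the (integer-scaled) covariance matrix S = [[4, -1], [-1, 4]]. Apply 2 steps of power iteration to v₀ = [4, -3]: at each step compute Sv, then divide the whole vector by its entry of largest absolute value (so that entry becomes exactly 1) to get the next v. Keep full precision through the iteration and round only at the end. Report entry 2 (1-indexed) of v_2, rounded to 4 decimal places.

Sv0 = (19.00000, -16.00000); divide by 19.00000 → v1 = (1.00000, -0.84211)
Sv1 = (4.84211, -4.36842); divide by 4.84211 → v2 = (1.00000, -0.90217)
Requested entry of v2: -83/92 = -0.9022

-0.9022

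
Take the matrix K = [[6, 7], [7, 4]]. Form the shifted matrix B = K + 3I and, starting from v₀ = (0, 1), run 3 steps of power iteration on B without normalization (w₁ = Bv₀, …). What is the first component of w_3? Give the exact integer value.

1694

B = K + 3I has rows (9, 7); (7, 7)
w1 = Bv₀ = (9·0 + 7·1; 7·0 + 7·1) = (7, 7)
w2 = Bw1 = (9·7 + 7·7; 7·7 + 7·7) = (112, 98)
w3 = Bw2 = (1694, 1470)
Requested component of w3: 1694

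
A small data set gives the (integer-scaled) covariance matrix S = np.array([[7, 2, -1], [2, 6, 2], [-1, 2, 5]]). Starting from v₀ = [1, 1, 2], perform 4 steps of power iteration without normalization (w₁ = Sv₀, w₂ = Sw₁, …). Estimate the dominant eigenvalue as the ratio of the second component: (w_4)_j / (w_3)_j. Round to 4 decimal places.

λ ≈ 8.3843

w1 = Sv₀ = (7·1 + 2·1 + (-1)·2; 2·1 + 6·1 + 2·2; (-1)·1 + 2·1 + 5·2) = (7, 12, 11)
w2 = Sw1 = (7·7 + 2·12 + (-1)·11; 2·7 + 6·12 + 2·11; (-1)·7 + 2·12 + 5·11) = (62, 108, 72)
w3 = Sw2 = (578, 916, 514)
w4 = Sw3 = (5364, 7680, 3824)
Ratio at component: 7680 / 916 = 8.3843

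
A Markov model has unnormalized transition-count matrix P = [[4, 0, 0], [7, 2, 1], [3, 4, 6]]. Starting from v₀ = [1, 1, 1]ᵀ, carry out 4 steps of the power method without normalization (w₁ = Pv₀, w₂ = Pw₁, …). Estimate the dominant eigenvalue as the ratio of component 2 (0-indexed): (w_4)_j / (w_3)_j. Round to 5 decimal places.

7.53731

w1 = Pv₀ = (4, 10, 13)
w2 = Pw1 = (16, 61, 130)
w3 = Pw2 = (64, 364, 1072)
w4 = Pw3 = (256, 2248, 8080)
Ratio at component: 8080 / 1072 = 7.53731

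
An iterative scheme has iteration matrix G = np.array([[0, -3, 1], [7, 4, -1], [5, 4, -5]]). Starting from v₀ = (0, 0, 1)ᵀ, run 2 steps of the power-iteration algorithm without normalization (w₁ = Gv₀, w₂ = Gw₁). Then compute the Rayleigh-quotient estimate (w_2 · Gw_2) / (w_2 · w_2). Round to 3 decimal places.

w1 = Gv₀ = (1, -1, -5)
w2 = Gw1 = (-2, 8, 26)
Gw2 = (2, -8, -108)
w2·Gw2 = (-2)·2 + 8·(-8) + 26·(-108) = -2876; w2·w2 = (-2)·(-2) + 8·8 + 26·26 = 744
λ ≈ -2876/744 = -3.866

λ ≈ -3.866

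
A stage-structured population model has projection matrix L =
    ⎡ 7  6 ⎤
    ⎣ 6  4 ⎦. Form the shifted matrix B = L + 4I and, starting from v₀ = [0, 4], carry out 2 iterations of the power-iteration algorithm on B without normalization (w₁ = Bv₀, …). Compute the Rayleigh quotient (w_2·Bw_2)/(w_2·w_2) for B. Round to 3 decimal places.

μ ≈ 15.644

B = L + 4I has rows (11, 6); (6, 8)
w1 = Bv₀ = (11·0 + 6·4; 6·0 + 8·4) = (24, 32)
w2 = Bw1 = (11·24 + 6·32; 6·24 + 8·32) = (456, 400)
Bw2 = (7416, 5936)
w2·Bw2 = 5756096; w2·w2 = 367936; μ ≈ 5756096/367936 = 15.644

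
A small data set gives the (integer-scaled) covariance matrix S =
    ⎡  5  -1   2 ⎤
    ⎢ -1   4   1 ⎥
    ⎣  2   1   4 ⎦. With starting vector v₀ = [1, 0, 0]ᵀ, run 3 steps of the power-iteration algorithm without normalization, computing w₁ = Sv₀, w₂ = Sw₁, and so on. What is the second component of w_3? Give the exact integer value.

-41

w1 = Sv₀ = (5, -1, 2)
w2 = Sw1 = (30, -7, 17)
w3 = Sw2 = (191, -41, 121)
The requested component of w3 is -41.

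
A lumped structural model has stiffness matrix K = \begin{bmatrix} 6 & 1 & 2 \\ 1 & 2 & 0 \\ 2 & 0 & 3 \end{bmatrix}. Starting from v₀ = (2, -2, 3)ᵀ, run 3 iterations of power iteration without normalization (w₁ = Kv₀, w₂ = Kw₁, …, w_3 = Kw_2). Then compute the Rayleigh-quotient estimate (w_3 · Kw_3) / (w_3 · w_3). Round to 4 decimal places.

w1 = Kv₀ = (6·2 + 1·(-2) + 2·3; 1·2 + 2·(-2) + 0·3; 2·2 + 0·(-2) + 3·3) = (16, -2, 13)
w2 = Kw1 = (6·16 + 1·(-2) + 2·13; 1·16 + 2·(-2) + 0·13; 2·16 + 0·(-2) + 3·13) = (120, 12, 71)
w3 = Kw2 = (874, 144, 453)
Kw3 = (6294, 1162, 3107)
w3·Kw3 = 874·6294 + 144·1162 + 453·3107 = 7075755; w3·w3 = 874·874 + 144·144 + 453·453 = 989821
λ ≈ 7075755/989821 = 7.1485

λ ≈ 7.1485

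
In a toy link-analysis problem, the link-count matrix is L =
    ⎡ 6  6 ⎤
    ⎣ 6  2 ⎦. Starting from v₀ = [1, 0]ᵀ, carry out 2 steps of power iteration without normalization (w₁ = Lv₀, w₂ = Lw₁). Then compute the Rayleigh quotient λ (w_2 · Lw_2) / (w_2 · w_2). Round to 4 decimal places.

10.3077

w1 = Lv₀ = (6, 6)
w2 = Lw1 = (72, 48)
Lw2 = (720, 528)
w2·Lw2 = 72·720 + 48·528 = 77184; w2·w2 = 72·72 + 48·48 = 7488
λ ≈ 77184/7488 = 10.3077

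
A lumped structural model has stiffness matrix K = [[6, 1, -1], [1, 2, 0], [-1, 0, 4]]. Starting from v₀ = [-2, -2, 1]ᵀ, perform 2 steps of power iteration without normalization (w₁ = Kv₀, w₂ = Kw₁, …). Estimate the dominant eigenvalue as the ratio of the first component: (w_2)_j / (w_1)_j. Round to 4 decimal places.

λ ≈ 6.8000

w1 = Kv₀ = (6·(-2) + 1·(-2) + (-1)·1; 1·(-2) + 2·(-2) + 0·1; (-1)·(-2) + 0·(-2) + 4·1) = (-15, -6, 6)
w2 = Kw1 = (6·(-15) + 1·(-6) + (-1)·6; 1·(-15) + 2·(-6) + 0·6; (-1)·(-15) + 0·(-6) + 4·6) = (-102, -27, 39)
Ratio at component: -102 / -15 = 6.8000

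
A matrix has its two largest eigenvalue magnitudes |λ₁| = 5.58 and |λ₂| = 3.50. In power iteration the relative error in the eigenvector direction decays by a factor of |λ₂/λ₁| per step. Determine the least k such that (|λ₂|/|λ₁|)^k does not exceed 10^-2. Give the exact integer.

10

|λ₂/λ₁| = 3.50/5.58 = 0.62724
Need k ≥ ln(10^-2) / ln(0.62724) = -4.6052 / -0.4664 ≈ 9.873
Smallest integer k satisfying the bound: 10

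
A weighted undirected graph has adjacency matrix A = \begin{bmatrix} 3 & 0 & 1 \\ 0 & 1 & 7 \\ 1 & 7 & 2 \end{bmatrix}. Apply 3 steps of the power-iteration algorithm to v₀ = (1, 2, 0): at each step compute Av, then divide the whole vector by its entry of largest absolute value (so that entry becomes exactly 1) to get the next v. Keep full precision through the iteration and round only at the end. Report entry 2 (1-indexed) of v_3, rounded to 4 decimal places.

Av0 = (3.00000, 2.00000, 15.00000); divide by 15.00000 → v1 = (0.20000, 0.13333, 1.00000)
Av1 = (1.60000, 7.13333, 3.13333); divide by 7.13333 → v2 = (0.22430, 1.00000, 0.43925)
Av2 = (1.11215, 4.07477, 8.10280); divide by 8.10280 → v3 = (0.13725, 0.50288, 1.00000)
Requested entry of v3: 436/867 = 0.5029

0.5029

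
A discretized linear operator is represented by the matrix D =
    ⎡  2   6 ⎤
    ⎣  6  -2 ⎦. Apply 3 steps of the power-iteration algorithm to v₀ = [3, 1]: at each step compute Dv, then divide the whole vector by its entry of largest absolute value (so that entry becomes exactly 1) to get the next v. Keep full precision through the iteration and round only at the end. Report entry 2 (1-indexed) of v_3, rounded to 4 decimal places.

1.0000

Dv0 = (12.00000, 16.00000); divide by 16.00000 → v1 = (0.75000, 1.00000)
Dv1 = (7.50000, 2.50000); divide by 7.50000 → v2 = (1.00000, 0.33333)
Dv2 = (4.00000, 5.33333); divide by 5.33333 → v3 = (0.75000, 1.00000)
Requested entry of v3: 640/640 = 1.0000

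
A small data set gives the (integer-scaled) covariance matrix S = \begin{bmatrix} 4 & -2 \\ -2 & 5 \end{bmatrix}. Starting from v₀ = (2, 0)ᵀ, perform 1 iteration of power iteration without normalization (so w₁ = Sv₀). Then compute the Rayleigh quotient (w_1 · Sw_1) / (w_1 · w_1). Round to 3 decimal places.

w1 = Sv₀ = (8, -4)
Sw1 = (40, -36)
w1·Sw1 = 8·40 + (-4)·(-36) = 464; w1·w1 = 8·8 + (-4)·(-4) = 80
λ ≈ 464/80 = 5.800

λ ≈ 5.800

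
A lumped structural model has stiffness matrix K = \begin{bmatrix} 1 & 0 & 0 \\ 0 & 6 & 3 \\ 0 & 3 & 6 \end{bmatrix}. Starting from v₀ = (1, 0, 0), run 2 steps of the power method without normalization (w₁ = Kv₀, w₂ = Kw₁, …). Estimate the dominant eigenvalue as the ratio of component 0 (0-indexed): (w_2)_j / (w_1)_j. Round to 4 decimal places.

1.0000

w1 = Kv₀ = (1, 0, 0)
w2 = Kw1 = (1, 0, 0)
Ratio at component: 1 / 1 = 1.0000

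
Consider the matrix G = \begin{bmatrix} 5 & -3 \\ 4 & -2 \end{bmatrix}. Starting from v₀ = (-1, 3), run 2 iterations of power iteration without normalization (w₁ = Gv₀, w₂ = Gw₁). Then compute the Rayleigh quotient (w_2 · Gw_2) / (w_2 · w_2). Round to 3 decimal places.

w1 = Gv₀ = (-14, -10)
w2 = Gw1 = (-40, -36)
Gw2 = (-92, -88)
w2·Gw2 = (-40)·(-92) + (-36)·(-88) = 6848; w2·w2 = (-40)·(-40) + (-36)·(-36) = 2896
λ ≈ 6848/2896 = 2.365

2.365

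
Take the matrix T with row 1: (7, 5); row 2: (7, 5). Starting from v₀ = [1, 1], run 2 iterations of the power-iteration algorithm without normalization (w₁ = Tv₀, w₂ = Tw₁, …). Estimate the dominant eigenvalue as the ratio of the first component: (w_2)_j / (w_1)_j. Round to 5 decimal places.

12.00000

w1 = Tv₀ = (7·1 + 5·1; 7·1 + 5·1) = (12, 12)
w2 = Tw1 = (7·12 + 5·12; 7·12 + 5·12) = (144, 144)
Ratio at component: 144 / 12 = 12.00000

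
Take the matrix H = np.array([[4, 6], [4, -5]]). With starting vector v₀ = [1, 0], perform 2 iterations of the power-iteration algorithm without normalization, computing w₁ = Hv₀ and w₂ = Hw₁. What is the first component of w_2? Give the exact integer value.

40

w1 = Hv₀ = (4, 4)
w2 = Hw1 = (40, -4)
The requested component of w2 is 40.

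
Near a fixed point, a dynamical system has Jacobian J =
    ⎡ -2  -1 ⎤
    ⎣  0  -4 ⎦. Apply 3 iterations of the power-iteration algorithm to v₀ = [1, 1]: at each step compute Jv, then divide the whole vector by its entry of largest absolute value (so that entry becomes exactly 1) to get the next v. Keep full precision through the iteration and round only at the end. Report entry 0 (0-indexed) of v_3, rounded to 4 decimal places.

0.5625

Jv0 = (-3.00000, -4.00000); divide by -4.00000 → v1 = (0.75000, 1.00000)
Jv1 = (-2.50000, -4.00000); divide by -4.00000 → v2 = (0.62500, 1.00000)
Jv2 = (-2.25000, -4.00000); divide by -4.00000 → v3 = (0.56250, 1.00000)
Requested entry of v3: -36/-64 = 0.5625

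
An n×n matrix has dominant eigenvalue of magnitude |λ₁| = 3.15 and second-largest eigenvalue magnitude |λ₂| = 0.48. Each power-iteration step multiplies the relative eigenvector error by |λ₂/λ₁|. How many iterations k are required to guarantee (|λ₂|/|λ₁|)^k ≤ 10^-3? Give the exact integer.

4

|λ₂/λ₁| = 0.48/3.15 = 0.15238
Need k ≥ ln(10^-3) / ln(0.15238) = -6.9078 / -1.8814 ≈ 3.672
Smallest integer k satisfying the bound: 4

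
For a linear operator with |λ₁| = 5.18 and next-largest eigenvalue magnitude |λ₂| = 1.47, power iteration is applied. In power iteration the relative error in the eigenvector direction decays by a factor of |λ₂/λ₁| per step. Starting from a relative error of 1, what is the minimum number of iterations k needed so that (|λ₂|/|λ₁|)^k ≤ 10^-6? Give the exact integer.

|λ₂/λ₁| = 1.47/5.18 = 0.28378
Need k ≥ ln(10^-6) / ln(0.28378) = -13.8155 / -1.2595 ≈ 10.969
Smallest integer k satisfying the bound: 11

11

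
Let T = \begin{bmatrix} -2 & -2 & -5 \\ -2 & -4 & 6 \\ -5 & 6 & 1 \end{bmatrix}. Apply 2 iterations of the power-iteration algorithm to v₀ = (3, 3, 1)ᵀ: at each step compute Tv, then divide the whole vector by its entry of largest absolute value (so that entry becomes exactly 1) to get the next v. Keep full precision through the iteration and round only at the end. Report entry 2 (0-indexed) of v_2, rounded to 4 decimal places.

0.1604

Tv0 = (-17.00000, -12.00000, 4.00000); divide by -17.00000 → v1 = (1.00000, 0.70588, -0.23529)
Tv1 = (-2.23529, -6.23529, -1.00000); divide by -6.23529 → v2 = (0.35849, 1.00000, 0.16038)
Requested entry of v2: 17/106 = 0.1604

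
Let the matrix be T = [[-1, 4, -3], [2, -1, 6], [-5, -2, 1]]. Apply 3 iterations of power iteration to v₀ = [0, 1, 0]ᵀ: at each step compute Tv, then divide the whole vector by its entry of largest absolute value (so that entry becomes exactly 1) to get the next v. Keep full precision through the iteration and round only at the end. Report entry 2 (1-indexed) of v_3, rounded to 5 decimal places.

1.00000

Tv0 = (4.000000, -1.000000, -2.000000); divide by 4.000000 → v1 = (1.000000, -0.250000, -0.500000)
Tv1 = (-0.500000, -0.750000, -5.000000); divide by -5.000000 → v2 = (0.100000, 0.150000, 1.000000)
Tv2 = (-2.500000, 6.050000, 0.200000); divide by 6.050000 → v3 = (-0.413223, 1.000000, 0.033058)
Requested entry of v3: -121/-121 = 1.00000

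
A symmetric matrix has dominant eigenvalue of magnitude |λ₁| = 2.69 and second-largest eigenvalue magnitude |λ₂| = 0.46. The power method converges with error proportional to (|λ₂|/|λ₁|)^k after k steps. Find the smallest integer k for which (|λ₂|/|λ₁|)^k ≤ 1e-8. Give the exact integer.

11

|λ₂/λ₁| = 0.46/2.69 = 0.17100
Need k ≥ ln(1e-8) / ln(0.17100) = -18.4207 / -1.7661 ≈ 10.430
Smallest integer k satisfying the bound: 11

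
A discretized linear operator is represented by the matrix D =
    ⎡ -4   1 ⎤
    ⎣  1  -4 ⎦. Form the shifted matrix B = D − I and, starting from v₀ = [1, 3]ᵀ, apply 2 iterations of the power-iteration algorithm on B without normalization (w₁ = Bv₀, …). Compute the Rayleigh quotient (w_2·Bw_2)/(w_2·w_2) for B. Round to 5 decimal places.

B = D − I has rows (-5, 1); (1, -5)
w1 = Bv₀ = (-2, -14)
w2 = Bw1 = (-4, 68)
Bw2 = (88, -344)
w2·Bw2 = -23744; w2·w2 = 4640; μ ≈ -23744/4640 = -5.11724

μ ≈ -5.11724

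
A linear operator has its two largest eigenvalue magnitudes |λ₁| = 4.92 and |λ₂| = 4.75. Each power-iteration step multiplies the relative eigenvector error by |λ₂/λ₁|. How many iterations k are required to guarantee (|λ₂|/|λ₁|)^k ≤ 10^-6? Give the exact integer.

393

|λ₂/λ₁| = 4.75/4.92 = 0.96545
Need k ≥ ln(10^-6) / ln(0.96545) = -13.8155 / -0.0352 ≈ 392.889
Smallest integer k satisfying the bound: 393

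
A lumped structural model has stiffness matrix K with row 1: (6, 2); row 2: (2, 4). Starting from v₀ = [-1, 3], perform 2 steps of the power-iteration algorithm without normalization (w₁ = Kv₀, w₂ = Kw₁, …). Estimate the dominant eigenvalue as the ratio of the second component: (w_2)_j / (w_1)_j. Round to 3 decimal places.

4.000

w1 = Kv₀ = (0, 10)
w2 = Kw1 = (20, 40)
Ratio at component: 40 / 10 = 4.000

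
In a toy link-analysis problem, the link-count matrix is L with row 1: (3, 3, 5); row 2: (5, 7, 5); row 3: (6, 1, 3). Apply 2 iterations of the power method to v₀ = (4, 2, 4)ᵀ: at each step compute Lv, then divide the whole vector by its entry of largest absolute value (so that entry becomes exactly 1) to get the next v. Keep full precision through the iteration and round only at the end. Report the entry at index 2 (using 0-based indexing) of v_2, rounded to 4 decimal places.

Lv0 = (38.00000, 54.00000, 38.00000); divide by 54.00000 → v1 = (0.70370, 1.00000, 0.70370)
Lv1 = (8.62963, 14.03704, 7.33333); divide by 14.03704 → v2 = (0.61478, 1.00000, 0.52243)
Requested entry of v2: 396/758 = 0.5224

0.5224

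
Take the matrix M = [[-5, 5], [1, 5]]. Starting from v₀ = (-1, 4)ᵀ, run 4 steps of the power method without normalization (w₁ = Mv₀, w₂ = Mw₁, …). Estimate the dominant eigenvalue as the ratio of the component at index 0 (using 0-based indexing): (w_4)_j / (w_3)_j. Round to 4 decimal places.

w1 = Mv₀ = ((-5)·(-1) + 5·4; 1·(-1) + 5·4) = (25, 19)
w2 = Mw1 = ((-5)·25 + 5·19; 1·25 + 5·19) = (-30, 120)
w3 = Mw2 = (750, 570)
w4 = Mw3 = (-900, 3600)
Ratio at component: -900 / 750 = -1.2000

-1.2000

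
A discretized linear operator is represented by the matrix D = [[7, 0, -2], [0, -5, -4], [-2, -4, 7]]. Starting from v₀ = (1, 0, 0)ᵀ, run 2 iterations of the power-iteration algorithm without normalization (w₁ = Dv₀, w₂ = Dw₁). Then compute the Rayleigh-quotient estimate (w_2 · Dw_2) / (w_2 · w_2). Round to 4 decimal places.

8.9032

w1 = Dv₀ = (7, 0, -2)
w2 = Dw1 = (53, 8, -28)
Dw2 = (427, 72, -334)
w2·Dw2 = 53·427 + 8·72 + (-28)·(-334) = 32559; w2·w2 = 53·53 + 8·8 + (-28)·(-28) = 3657
λ ≈ 32559/3657 = 8.9032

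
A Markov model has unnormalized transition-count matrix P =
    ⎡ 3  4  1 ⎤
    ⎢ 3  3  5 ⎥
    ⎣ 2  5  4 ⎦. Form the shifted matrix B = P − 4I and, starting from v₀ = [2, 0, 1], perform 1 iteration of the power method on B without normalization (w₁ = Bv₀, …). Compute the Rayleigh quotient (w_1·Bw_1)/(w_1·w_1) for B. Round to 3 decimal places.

μ ≈ 1.659

B = P − 4I has rows (-1, 4, 1); (3, -1, 5); (2, 5, 0)
w1 = Bv₀ = (-1, 11, 4)
Bw1 = (49, 6, 53)
w1·Bw1 = 229; w1·w1 = 138; μ ≈ 229/138 = 1.659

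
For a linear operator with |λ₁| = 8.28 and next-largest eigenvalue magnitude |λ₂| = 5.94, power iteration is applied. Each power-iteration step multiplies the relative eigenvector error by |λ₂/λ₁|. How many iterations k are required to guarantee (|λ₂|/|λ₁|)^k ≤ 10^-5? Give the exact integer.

35

|λ₂/λ₁| = 5.94/8.28 = 0.71739
Need k ≥ ln(10^-5) / ln(0.71739) = -11.5129 / -0.3321 ≈ 34.664
Smallest integer k satisfying the bound: 35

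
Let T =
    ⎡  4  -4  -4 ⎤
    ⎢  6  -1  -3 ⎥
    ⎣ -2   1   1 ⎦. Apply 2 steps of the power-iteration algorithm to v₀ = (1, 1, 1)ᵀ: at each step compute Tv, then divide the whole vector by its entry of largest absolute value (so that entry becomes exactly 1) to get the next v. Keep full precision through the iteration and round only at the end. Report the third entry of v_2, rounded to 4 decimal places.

-0.3846

Tv0 = (-4.00000, 2.00000, 0.00000); divide by -4.00000 → v1 = (1.00000, -0.50000, 0.00000)
Tv1 = (6.00000, 6.50000, -2.50000); divide by 6.50000 → v2 = (0.92308, 1.00000, -0.38462)
Requested entry of v2: 10/-26 = -0.3846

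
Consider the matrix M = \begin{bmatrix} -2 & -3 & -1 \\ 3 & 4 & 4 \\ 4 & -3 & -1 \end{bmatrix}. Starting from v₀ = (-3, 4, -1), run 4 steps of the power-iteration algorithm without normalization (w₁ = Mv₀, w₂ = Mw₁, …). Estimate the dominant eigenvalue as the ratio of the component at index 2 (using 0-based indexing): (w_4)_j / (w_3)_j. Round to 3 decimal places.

4.085

w1 = Mv₀ = ((-2)·(-3) + (-3)·4 + (-1)·(-1); 3·(-3) + 4·4 + 4·(-1); 4·(-3) + (-3)·4 + (-1)·(-1)) = (-5, 3, -23)
w2 = Mw1 = ((-2)·(-5) + (-3)·3 + (-1)·(-23); 3·(-5) + 4·3 + 4·(-23); 4·(-5) + (-3)·3 + (-1)·(-23)) = (24, -95, -6)
w3 = Mw2 = (243, -332, 387)
w4 = Mw3 = (123, 949, 1581)
Ratio at component: 1581 / 387 = 4.085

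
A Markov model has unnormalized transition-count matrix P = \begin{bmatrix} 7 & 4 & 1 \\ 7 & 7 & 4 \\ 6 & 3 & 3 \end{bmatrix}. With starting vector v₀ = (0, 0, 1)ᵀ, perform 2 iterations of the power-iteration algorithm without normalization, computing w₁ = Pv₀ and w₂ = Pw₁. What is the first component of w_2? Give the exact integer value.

26

w1 = Pv₀ = (1, 4, 3)
w2 = Pw1 = (26, 47, 27)
The requested component of w2 is 26.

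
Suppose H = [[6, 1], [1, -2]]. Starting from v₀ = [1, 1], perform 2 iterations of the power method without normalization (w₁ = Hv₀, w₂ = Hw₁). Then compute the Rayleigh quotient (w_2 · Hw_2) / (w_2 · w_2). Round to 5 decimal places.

w1 = Hv₀ = (6·1 + 1·1; 1·1 + (-2)·1) = (7, -1)
w2 = Hw1 = (6·7 + 1·(-1); 1·7 + (-2)·(-1)) = (41, 9)
Hw2 = (255, 23)
w2·Hw2 = 41·255 + 9·23 = 10662; w2·w2 = 41·41 + 9·9 = 1762
λ ≈ 10662/1762 = 6.05108

λ ≈ 6.05108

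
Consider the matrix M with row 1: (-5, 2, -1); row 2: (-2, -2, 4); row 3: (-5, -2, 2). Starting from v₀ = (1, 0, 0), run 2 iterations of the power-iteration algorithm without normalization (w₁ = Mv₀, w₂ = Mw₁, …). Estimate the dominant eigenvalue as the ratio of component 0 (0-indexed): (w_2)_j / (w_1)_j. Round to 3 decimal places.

w1 = Mv₀ = ((-5)·1 + 2·0 + (-1)·0; (-2)·1 + (-2)·0 + 4·0; (-5)·1 + (-2)·0 + 2·0) = (-5, -2, -5)
w2 = Mw1 = ((-5)·(-5) + 2·(-2) + (-1)·(-5); (-2)·(-5) + (-2)·(-2) + 4·(-5); (-5)·(-5) + (-2)·(-2) + 2·(-5)) = (26, -6, 19)
Ratio at component: 26 / -5 = -5.200

-5.200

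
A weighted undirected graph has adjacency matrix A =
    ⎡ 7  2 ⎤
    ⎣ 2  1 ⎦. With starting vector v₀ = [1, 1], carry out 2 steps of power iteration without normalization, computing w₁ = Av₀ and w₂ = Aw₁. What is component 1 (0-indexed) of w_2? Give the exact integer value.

w1 = Av₀ = (7·1 + 2·1; 2·1 + 1·1) = (9, 3)
w2 = Aw1 = (7·9 + 2·3; 2·9 + 1·3) = (69, 21)
The requested component of w2 is 21.

21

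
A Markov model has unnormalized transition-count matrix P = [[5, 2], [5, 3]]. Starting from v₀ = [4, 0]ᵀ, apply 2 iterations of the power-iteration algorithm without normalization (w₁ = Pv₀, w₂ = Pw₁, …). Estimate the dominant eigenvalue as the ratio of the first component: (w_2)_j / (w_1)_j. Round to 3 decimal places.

λ ≈ 7.000

w1 = Pv₀ = (20, 20)
w2 = Pw1 = (140, 160)
Ratio at component: 140 / 20 = 7.000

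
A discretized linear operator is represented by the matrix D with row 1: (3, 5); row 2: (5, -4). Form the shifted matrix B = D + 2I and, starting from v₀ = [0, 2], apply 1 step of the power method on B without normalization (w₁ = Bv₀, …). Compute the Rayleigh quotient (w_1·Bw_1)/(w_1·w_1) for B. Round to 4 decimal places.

0.5862

B = D + 2I has rows (5, 5); (5, -2)
w1 = Bv₀ = (10, -4)
Bw1 = (30, 58)
w1·Bw1 = 68; w1·w1 = 116; μ ≈ 68/116 = 0.5862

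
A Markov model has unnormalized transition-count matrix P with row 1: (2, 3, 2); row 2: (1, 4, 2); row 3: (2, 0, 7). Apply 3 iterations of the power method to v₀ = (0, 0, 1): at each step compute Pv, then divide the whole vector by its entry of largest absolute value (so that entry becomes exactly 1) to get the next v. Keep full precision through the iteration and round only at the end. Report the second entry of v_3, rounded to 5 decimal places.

Pv0 = (2.000000, 2.000000, 7.000000); divide by 7.000000 → v1 = (0.285714, 0.285714, 1.000000)
Pv1 = (3.428571, 3.428571, 7.571429); divide by 7.571429 → v2 = (0.452830, 0.452830, 1.000000)
Pv2 = (4.264151, 4.264151, 7.905660); divide by 7.905660 → v3 = (0.539379, 0.539379, 1.000000)
Requested entry of v3: 226/419 = 0.53938

0.53938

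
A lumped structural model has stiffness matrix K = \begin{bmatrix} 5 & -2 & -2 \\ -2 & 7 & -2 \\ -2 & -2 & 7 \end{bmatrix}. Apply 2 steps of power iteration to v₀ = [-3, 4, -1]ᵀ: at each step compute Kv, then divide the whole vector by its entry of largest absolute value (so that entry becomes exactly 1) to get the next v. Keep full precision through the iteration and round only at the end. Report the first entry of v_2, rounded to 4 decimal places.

Kv0 = (-21.00000, 36.00000, -9.00000); divide by 36.00000 → v1 = (-0.58333, 1.00000, -0.25000)
Kv1 = (-4.41667, 8.66667, -2.58333); divide by 8.66667 → v2 = (-0.50962, 1.00000, -0.29808)
Requested entry of v2: -159/312 = -0.5096

-0.5096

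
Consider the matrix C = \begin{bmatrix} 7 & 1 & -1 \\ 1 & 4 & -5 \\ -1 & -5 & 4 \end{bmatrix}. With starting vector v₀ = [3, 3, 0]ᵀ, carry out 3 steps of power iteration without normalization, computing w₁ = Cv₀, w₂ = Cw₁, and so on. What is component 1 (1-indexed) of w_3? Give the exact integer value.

1752

w1 = Cv₀ = (7·3 + 1·3 + (-1)·0; 1·3 + 4·3 + (-5)·0; (-1)·3 + (-5)·3 + 4·0) = (24, 15, -18)
w2 = Cw1 = (7·24 + 1·15 + (-1)·(-18); 1·24 + 4·15 + (-5)·(-18); (-1)·24 + (-5)·15 + 4·(-18)) = (201, 174, -171)
w3 = Cw2 = (1752, 1752, -1755)
The requested component of w3 is 1752.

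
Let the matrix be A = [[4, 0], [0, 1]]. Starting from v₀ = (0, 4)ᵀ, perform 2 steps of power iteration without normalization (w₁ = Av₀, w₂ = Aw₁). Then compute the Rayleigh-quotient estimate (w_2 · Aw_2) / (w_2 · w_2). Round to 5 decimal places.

w1 = Av₀ = (4·0 + 0·4; 0·0 + 1·4) = (0, 4)
w2 = Aw1 = (4·0 + 0·4; 0·0 + 1·4) = (0, 4)
Aw2 = (0, 4)
w2·Aw2 = 0·0 + 4·4 = 16; w2·w2 = 0·0 + 4·4 = 16
λ ≈ 16/16 = 1.00000

λ ≈ 1.00000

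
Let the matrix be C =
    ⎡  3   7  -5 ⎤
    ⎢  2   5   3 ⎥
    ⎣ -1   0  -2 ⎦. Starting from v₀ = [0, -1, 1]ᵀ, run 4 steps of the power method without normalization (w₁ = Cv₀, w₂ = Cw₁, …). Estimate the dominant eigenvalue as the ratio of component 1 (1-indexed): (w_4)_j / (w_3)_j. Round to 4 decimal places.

6.4667

w1 = Cv₀ = (3·0 + 7·(-1) + (-5)·1; 2·0 + 5·(-1) + 3·1; (-1)·0 + 0·(-1) + (-2)·1) = (-12, -2, -2)
w2 = Cw1 = (3·(-12) + 7·(-2) + (-5)·(-2); 2·(-12) + 5·(-2) + 3·(-2); (-1)·(-12) + 0·(-2) + (-2)·(-2)) = (-40, -40, 16)
w3 = Cw2 = (-480, -232, 8)
w4 = Cw3 = (-3104, -2096, 464)
Ratio at component: -3104 / -480 = 6.4667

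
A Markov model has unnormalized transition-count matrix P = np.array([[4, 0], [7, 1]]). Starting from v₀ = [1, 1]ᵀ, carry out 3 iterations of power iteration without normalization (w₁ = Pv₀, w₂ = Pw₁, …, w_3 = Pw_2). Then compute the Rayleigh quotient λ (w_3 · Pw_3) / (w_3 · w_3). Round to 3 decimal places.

λ ≈ 4.023

w1 = Pv₀ = (4, 8)
w2 = Pw1 = (16, 36)
w3 = Pw2 = (64, 148)
Pw3 = (256, 596)
w3·Pw3 = 64·256 + 148·596 = 104592; w3·w3 = 64·64 + 148·148 = 26000
λ ≈ 104592/26000 = 4.023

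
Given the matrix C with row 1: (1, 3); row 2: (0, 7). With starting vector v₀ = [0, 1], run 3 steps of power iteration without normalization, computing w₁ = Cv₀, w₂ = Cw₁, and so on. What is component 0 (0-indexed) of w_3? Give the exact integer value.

171

w1 = Cv₀ = (3, 7)
w2 = Cw1 = (24, 49)
w3 = Cw2 = (171, 343)
The requested component of w3 is 171.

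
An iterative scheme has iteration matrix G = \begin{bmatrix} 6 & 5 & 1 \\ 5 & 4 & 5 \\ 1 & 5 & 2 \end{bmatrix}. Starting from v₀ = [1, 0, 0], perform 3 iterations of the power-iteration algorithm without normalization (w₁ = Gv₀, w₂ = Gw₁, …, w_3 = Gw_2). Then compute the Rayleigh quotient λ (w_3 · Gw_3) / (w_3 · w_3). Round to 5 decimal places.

w1 = Gv₀ = (6·1 + 5·0 + 1·0; 5·1 + 4·0 + 5·0; 1·1 + 5·0 + 2·0) = (6, 5, 1)
w2 = Gw1 = (6·6 + 5·5 + 1·1; 5·6 + 4·5 + 5·1; 1·6 + 5·5 + 2·1) = (62, 55, 33)
w3 = Gw2 = (680, 695, 403)
Gw3 = (7958, 8195, 4961)
w3·Gw3 = 680·7958 + 695·8195 + 403·4961 = 13106248; w3·w3 = 680·680 + 695·695 + 403·403 = 1107834
λ ≈ 13106248/1107834 = 11.83052

λ ≈ 11.83052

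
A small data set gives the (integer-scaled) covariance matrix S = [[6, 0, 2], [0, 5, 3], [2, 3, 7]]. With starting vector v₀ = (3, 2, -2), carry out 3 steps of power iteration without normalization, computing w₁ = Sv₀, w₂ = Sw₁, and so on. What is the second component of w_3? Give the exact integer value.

148

w1 = Sv₀ = (14, 4, -2)
w2 = Sw1 = (80, 14, 26)
w3 = Sw2 = (532, 148, 384)
The requested component of w3 is 148.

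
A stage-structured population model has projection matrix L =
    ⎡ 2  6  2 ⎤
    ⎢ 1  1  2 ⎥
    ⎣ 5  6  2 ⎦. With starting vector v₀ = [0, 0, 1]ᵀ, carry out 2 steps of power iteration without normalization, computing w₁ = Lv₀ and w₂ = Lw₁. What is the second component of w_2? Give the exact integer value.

8

w1 = Lv₀ = (2·0 + 6·0 + 2·1; 1·0 + 1·0 + 2·1; 5·0 + 6·0 + 2·1) = (2, 2, 2)
w2 = Lw1 = (2·2 + 6·2 + 2·2; 1·2 + 1·2 + 2·2; 5·2 + 6·2 + 2·2) = (20, 8, 26)
The requested component of w2 is 8.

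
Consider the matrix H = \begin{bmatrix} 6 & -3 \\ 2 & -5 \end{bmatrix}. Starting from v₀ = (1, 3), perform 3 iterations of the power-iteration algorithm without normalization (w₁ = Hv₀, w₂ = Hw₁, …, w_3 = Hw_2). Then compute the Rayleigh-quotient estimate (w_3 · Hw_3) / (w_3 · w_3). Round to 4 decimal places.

λ ≈ -4.7642

w1 = Hv₀ = (-3, -13)
w2 = Hw1 = (21, 59)
w3 = Hw2 = (-51, -253)
Hw3 = (453, 1163)
w3·Hw3 = (-51)·453 + (-253)·1163 = -317342; w3·w3 = (-51)·(-51) + (-253)·(-253) = 66610
λ ≈ -317342/66610 = -4.7642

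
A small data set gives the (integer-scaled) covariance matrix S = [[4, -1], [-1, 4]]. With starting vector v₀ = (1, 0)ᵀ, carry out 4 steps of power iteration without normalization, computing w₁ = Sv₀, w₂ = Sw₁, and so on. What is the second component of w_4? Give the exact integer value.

w1 = Sv₀ = (4·1 + (-1)·0; (-1)·1 + 4·0) = (4, -1)
w2 = Sw1 = (4·4 + (-1)·(-1); (-1)·4 + 4·(-1)) = (17, -8)
w3 = Sw2 = (76, -49)
w4 = Sw3 = (353, -272)
The requested component of w4 is -272.

-272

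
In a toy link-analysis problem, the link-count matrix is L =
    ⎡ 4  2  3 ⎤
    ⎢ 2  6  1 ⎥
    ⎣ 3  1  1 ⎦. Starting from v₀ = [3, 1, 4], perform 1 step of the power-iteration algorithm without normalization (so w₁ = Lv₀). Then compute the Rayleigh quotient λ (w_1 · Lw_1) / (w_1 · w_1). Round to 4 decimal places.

w1 = Lv₀ = (26, 16, 14)
Lw1 = (178, 162, 108)
w1·Lw1 = 26·178 + 16·162 + 14·108 = 8732; w1·w1 = 26·26 + 16·16 + 14·14 = 1128
λ ≈ 8732/1128 = 7.7411

7.7411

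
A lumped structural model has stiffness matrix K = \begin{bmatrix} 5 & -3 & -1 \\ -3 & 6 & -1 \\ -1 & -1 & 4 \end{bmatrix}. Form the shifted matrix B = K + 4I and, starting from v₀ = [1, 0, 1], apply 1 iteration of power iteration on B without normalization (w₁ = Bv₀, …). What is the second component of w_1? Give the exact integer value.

-4

B = K + 4I has rows (9, -3, -1); (-3, 10, -1); (-1, -1, 8)
w1 = Bv₀ = (8, -4, 7)
Requested component of w1: -4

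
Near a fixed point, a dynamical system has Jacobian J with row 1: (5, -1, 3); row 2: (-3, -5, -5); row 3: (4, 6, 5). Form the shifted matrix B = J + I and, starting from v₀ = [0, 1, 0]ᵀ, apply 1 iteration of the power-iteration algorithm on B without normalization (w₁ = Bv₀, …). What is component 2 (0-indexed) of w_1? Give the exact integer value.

B = J + I has rows (6, -1, 3); (-3, -4, -5); (4, 6, 6)
w1 = Bv₀ = (6·0 + (-1)·1 + 3·0; (-3)·0 + (-4)·1 + (-5)·0; 4·0 + 6·1 + 6·0) = (-1, -4, 6)
Requested component of w1: 6

6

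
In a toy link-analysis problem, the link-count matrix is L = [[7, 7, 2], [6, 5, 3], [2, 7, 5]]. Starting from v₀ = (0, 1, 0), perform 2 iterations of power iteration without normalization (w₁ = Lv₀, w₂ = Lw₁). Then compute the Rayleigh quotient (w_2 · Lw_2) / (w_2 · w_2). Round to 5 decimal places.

w1 = Lv₀ = (7, 5, 7)
w2 = Lw1 = (98, 88, 84)
Lw2 = (1470, 1280, 1232)
w2·Lw2 = 98·1470 + 88·1280 + 84·1232 = 360188; w2·w2 = 98·98 + 88·88 + 84·84 = 24404
λ ≈ 360188/24404 = 14.75938

14.75938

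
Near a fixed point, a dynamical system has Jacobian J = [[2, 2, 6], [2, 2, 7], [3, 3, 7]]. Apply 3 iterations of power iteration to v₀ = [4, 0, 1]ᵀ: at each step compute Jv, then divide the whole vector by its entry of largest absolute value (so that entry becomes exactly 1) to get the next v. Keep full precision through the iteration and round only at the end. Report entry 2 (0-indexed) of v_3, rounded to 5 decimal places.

1.00000

Jv0 = (14.000000, 15.000000, 19.000000); divide by 19.000000 → v1 = (0.736842, 0.789474, 1.000000)
Jv1 = (9.052632, 10.052632, 11.578947); divide by 11.578947 → v2 = (0.781818, 0.868182, 1.000000)
Jv2 = (9.300000, 10.300000, 11.950000); divide by 11.950000 → v3 = (0.778243, 0.861925, 1.000000)
Requested entry of v3: 2629/2629 = 1.00000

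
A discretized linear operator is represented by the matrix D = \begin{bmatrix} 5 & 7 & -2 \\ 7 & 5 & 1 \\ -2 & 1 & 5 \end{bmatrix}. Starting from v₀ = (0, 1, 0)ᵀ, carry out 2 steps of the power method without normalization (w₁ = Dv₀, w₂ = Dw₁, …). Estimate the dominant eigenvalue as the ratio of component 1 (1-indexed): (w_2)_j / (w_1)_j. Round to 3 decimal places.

w1 = Dv₀ = (7, 5, 1)
w2 = Dw1 = (68, 75, -4)
Ratio at component: 68 / 7 = 9.714

9.714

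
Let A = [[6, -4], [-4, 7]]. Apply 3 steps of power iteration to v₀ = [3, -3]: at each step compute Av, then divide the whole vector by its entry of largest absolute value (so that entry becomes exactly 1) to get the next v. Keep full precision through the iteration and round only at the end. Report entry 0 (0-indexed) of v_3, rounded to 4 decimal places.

Av0 = (30.00000, -33.00000); divide by -33.00000 → v1 = (-0.90909, 1.00000)
Av1 = (-9.45455, 10.63636); divide by 10.63636 → v2 = (-0.88889, 1.00000)
Av2 = (-9.33333, 10.55556); divide by 10.55556 → v3 = (-0.88421, 1.00000)
Requested entry of v3: 3276/-3705 = -0.8842

-0.8842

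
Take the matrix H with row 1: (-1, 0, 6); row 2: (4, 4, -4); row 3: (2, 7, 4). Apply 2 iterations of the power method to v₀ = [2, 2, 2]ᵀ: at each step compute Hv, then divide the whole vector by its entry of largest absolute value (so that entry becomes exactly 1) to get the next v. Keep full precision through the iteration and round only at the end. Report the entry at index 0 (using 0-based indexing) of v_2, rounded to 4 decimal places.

Hv0 = (10.00000, 8.00000, 26.00000); divide by 26.00000 → v1 = (0.38462, 0.30769, 1.00000)
Hv1 = (5.61538, -1.23077, 6.92308); divide by 6.92308 → v2 = (0.81111, -0.17778, 1.00000)
Requested entry of v2: 146/180 = 0.8111

0.8111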